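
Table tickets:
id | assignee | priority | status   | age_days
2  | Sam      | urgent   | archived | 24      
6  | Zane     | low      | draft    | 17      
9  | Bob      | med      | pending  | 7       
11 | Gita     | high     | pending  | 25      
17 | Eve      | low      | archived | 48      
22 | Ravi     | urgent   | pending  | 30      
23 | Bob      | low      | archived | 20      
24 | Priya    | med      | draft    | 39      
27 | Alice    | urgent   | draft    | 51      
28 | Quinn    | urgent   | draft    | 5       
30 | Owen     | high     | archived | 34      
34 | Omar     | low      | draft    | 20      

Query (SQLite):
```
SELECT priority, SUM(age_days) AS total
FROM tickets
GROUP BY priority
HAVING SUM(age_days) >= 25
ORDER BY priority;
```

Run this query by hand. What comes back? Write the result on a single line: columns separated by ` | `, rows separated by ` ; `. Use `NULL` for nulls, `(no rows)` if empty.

Partition tickets by priority; compute SUM(age_days) within each group.
HAVING: keep groups where SUM(age_days) >= 25.
  high: ids {11, 30} → SUM(age_days)=59
  low: ids {6, 17, 23, 34} → SUM(age_days)=105
  med: ids {9, 24} → SUM(age_days)=46
  urgent: ids {2, 22, 27, 28} → SUM(age_days)=110

high | 59 ; low | 105 ; med | 46 ; urgent | 110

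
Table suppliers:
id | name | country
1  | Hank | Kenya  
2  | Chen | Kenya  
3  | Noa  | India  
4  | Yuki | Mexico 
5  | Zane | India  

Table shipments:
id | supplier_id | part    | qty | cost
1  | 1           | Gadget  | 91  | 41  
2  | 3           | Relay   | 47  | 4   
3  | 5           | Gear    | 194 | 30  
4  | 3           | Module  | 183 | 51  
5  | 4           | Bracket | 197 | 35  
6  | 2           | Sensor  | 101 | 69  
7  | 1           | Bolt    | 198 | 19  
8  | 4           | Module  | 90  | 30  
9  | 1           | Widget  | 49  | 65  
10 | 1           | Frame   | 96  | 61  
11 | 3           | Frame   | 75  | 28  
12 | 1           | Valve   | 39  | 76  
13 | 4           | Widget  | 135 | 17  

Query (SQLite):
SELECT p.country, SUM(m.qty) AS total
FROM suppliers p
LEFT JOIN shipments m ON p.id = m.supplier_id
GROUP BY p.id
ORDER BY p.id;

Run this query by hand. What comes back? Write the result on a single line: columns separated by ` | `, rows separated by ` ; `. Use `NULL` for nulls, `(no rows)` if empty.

Kenya | 473 ; Kenya | 101 ; India | 305 ; Mexico | 422 ; India | 194

LEFT JOIN keeps every suppliers row; unmatched ones get NULL for shipments columns.
Group by suppliers.id and compute SUM(m.qty). SUM over an all-NULL group is NULL.
  1: ids {1, 7, 9, 10, 12} → SUM(m.qty)=473
  2: ids {6} → SUM(m.qty)=101
  3: ids {2, 4, 11} → SUM(m.qty)=305
  4: ids {5, 8, 13} → SUM(m.qty)=422
  5: ids {3} → SUM(m.qty)=194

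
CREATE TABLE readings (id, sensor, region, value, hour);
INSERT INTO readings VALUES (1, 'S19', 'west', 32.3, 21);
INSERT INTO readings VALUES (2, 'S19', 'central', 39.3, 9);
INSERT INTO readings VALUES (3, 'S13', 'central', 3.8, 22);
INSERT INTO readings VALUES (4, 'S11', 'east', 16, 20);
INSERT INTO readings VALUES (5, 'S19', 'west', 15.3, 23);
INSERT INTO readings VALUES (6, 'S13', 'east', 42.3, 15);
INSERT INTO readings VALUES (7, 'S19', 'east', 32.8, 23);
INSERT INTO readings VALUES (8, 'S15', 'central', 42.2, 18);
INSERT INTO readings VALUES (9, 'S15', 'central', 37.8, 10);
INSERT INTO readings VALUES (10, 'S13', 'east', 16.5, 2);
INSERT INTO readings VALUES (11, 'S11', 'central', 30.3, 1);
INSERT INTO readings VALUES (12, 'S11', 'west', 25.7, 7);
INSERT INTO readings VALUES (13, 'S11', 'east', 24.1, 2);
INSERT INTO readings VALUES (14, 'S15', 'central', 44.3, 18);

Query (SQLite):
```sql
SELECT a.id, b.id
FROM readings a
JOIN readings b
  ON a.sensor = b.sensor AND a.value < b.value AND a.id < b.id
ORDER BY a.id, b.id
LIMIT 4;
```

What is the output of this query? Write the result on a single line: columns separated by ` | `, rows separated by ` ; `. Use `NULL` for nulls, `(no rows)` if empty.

1 | 2 ; 1 | 7 ; 3 | 6 ; 3 | 10

Pairs (a,b) with same sensor, a.value < b.value, a.id < b.id.
sensor groups: S11:{4,11,12,13} S13:{3,6,10} S15:{8,9,14} S19:{1,2,5,7}
Ordered by (a.id, b.id); first 4.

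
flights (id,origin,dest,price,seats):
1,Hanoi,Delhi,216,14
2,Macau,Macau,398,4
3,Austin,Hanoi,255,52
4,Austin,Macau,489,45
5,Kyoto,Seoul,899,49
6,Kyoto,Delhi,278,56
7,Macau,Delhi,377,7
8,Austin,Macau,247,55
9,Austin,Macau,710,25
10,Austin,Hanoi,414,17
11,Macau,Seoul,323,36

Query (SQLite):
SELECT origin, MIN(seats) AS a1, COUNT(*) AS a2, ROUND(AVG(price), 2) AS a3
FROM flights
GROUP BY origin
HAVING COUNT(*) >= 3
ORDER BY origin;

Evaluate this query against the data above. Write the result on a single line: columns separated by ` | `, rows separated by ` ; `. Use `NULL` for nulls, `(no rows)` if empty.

Austin | 17 | 5 | 423 ; Macau | 4 | 3 | 366

Group flights by origin.
Per group compute: MIN(seats), COUNT(*), ROUND(AVG(price), 2).
HAVING: drop groups with fewer than 3 rows.
  Austin: ids {3, 4, 8, 9, 10} → MIN(seats)=17, COUNT(*)=5, ROUND(AVG(price), 2)=423
  Hanoi: ids {1} → MIN(seats)=14, COUNT(*)=1, ROUND(AVG(price), 2)=216
  Kyoto: ids {5, 6} → MIN(seats)=49, COUNT(*)=2, ROUND(AVG(price), 2)=588.5
  Macau: ids {2, 7, 11} → MIN(seats)=4, COUNT(*)=3, ROUND(AVG(price), 2)=366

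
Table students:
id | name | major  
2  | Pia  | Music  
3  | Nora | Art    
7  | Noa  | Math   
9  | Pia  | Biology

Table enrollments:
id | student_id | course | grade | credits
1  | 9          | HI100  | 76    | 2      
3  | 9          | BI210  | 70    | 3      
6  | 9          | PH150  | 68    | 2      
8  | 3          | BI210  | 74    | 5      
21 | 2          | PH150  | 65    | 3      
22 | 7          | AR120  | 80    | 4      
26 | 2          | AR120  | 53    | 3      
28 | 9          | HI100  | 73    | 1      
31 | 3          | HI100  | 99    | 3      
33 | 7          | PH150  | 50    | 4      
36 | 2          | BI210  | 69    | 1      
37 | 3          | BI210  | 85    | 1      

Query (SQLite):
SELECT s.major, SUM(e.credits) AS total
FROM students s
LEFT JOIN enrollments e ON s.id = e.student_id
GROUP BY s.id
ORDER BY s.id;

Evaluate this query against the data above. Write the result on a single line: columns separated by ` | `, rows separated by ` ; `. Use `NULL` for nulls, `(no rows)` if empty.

LEFT JOIN keeps every students row; unmatched ones get NULL for enrollments columns.
Group by students.id and compute SUM(e.credits). SUM over an all-NULL group is NULL.
  2: ids {21, 26, 36} → SUM(e.credits)=7
  3: ids {8, 31, 37} → SUM(e.credits)=9
  7: ids {22, 33} → SUM(e.credits)=8
  9: ids {1, 3, 6, 28} → SUM(e.credits)=8

Music | 7 ; Art | 9 ; Math | 8 ; Biology | 8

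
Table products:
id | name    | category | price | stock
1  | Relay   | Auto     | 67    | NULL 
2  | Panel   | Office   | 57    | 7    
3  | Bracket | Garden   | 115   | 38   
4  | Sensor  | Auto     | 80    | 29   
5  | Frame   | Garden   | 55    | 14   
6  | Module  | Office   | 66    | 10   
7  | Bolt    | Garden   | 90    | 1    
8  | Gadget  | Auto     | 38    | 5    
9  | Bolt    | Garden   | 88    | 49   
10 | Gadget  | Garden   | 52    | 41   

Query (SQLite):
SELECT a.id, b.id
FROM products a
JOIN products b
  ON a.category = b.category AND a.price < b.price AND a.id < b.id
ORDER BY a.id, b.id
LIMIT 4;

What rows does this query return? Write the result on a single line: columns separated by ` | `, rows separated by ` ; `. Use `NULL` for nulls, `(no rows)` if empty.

1 | 4 ; 2 | 6 ; 5 | 7 ; 5 | 9

Pairs (a,b) with same category, a.price < b.price, a.id < b.id.
category groups: Auto:{1,4,8} Garden:{3,5,7,9,10} Office:{2,6}
Ordered by (a.id, b.id); first 4.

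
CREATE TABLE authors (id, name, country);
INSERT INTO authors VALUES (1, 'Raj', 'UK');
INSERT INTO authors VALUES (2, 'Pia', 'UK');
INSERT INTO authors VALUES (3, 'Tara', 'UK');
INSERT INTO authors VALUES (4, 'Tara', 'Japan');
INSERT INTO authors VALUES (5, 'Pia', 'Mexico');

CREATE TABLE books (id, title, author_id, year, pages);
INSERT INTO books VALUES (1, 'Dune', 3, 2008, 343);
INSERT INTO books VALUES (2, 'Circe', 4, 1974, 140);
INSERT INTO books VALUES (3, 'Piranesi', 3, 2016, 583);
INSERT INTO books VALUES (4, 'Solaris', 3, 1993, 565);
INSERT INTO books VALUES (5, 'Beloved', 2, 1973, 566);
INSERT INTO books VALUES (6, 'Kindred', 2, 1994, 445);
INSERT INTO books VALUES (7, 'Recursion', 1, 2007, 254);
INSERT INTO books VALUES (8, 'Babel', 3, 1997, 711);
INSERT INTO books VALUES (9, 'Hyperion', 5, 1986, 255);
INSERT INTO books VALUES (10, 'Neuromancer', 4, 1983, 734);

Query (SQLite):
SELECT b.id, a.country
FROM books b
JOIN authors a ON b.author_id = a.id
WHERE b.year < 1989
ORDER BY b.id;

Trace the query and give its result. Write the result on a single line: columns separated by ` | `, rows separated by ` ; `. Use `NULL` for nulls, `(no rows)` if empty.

Each books row matches the authors row where author_id = authors.id.
Then keep rows with b.year < 1989.

2 | Japan ; 5 | UK ; 9 | Mexico ; 10 | Japan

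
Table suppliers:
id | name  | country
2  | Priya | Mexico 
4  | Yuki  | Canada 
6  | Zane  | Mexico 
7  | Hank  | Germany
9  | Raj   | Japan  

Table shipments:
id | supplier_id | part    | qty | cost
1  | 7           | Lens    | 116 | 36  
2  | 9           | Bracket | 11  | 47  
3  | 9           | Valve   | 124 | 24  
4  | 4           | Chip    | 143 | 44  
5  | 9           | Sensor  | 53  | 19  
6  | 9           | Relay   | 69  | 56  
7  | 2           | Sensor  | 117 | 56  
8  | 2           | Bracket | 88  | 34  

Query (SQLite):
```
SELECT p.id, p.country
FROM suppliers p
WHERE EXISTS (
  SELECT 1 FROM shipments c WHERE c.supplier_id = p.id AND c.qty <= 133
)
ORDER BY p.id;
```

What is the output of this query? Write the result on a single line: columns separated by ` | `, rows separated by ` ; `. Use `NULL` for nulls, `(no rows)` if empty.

2 | Mexico ; 7 | Germany ; 9 | Japan

For each suppliers row, check whether any shipments with matching supplier_id has qty <= 133.
Keep rows where that is true.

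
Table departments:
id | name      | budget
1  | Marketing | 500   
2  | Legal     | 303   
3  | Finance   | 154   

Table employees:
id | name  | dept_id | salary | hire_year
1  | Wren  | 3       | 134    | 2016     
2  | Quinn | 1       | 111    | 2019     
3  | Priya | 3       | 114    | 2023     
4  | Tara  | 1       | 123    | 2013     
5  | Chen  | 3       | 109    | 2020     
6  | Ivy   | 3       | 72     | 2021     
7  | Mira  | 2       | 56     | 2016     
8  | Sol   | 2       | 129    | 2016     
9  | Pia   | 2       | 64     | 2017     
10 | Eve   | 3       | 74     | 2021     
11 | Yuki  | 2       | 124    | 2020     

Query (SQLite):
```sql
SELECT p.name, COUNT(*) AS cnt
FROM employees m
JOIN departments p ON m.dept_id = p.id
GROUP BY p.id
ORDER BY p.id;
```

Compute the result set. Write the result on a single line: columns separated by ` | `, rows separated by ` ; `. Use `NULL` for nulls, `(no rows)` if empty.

Join each employees row to its departments via dept_id.
Group joined rows by departments.id; compute COUNT(*) per group.
  1: ids {2, 4} → COUNT(*)=2
  2: ids {7, 8, 9, 11} → COUNT(*)=4
  3: ids {1, 3, 5, 6, 10} → COUNT(*)=5

Marketing | 2 ; Legal | 4 ; Finance | 5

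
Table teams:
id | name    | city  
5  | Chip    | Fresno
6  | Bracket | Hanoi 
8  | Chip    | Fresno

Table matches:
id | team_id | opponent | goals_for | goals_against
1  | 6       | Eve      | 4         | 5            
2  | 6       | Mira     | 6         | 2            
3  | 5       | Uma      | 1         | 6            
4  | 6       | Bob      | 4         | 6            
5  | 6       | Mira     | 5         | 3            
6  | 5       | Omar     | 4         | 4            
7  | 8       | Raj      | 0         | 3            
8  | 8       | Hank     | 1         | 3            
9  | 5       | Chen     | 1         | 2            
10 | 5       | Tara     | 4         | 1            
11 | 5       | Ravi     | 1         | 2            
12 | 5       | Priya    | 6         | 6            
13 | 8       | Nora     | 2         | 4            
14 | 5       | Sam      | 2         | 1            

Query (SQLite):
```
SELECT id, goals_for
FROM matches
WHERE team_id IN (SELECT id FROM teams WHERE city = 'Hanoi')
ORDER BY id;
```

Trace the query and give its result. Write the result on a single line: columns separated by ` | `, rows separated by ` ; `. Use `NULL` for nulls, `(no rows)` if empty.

1 | 4 ; 2 | 6 ; 4 | 4 ; 5 | 5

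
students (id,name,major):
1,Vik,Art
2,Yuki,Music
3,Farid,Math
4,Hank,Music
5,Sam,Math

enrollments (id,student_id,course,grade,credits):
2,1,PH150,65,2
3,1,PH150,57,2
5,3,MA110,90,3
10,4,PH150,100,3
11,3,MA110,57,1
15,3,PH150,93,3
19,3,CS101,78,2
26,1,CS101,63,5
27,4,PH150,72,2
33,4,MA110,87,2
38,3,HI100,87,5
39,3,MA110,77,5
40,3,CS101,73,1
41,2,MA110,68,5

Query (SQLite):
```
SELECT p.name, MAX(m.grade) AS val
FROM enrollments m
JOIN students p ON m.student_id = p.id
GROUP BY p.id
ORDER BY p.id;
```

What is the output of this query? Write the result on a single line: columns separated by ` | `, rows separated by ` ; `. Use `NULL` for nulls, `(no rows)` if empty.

Vik | 65 ; Yuki | 68 ; Farid | 93 ; Hank | 100

Join each enrollments row to its students via student_id.
Group joined rows by students.id; compute MAX(m.grade) per group.
  1: ids {2, 3, 26} → MAX(m.grade)=65
  2: ids {41} → MAX(m.grade)=68
  3: ids {5, 11, 15, 19, 38, 39, 40} → MAX(m.grade)=93
  4: ids {10, 27, 33} → MAX(m.grade)=100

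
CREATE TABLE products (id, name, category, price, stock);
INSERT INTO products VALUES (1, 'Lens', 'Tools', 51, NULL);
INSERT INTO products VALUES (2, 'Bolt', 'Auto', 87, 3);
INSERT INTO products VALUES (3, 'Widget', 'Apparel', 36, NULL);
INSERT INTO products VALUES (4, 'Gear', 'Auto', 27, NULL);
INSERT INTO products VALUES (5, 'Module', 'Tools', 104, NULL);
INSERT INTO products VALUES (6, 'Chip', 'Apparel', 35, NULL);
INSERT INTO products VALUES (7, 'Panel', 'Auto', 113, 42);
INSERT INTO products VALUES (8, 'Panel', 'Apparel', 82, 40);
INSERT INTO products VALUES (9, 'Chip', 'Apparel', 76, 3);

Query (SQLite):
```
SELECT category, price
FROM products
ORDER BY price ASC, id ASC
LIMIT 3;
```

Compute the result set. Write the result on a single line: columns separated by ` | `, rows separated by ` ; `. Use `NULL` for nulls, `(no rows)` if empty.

Auto | 27 ; Apparel | 35 ; Apparel | 36

Sort by price asc, tiebreak id asc: (27, id=4), (35, id=6), (36, id=3), (51, id=1), (76, id=9), (82, id=8) …. Take first 3.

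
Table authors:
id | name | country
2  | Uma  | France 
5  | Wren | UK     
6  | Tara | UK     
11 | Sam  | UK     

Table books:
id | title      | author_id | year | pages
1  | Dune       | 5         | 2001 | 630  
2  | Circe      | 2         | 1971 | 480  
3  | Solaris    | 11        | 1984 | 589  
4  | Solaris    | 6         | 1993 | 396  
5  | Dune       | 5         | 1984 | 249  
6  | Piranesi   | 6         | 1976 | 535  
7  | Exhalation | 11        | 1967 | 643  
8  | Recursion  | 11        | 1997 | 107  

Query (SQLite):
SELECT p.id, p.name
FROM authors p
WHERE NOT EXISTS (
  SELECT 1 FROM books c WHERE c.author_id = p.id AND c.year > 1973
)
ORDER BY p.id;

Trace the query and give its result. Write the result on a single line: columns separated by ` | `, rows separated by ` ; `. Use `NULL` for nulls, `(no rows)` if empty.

For each authors row, check whether any books with matching author_id has year > 1973.
Keep rows where that is false.

2 | Uma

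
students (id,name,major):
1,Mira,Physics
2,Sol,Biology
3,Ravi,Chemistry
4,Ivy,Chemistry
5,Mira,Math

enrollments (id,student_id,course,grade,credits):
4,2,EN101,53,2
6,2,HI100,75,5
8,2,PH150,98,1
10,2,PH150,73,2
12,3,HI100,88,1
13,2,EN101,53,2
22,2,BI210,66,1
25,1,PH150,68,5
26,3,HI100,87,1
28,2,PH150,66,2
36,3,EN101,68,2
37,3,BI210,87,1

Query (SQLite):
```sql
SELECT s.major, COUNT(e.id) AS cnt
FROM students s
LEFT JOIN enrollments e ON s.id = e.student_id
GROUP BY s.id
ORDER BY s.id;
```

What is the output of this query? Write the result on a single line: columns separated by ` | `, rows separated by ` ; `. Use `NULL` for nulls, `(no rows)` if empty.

Physics | 1 ; Biology | 7 ; Chemistry | 4 ; Chemistry | 0 ; Math | 0

LEFT JOIN keeps every students row; unmatched ones get NULL for enrollments columns.
Group by students.id and compute COUNT(e.id). COUNT(col) of an all-NULL group is 0.
  1: ids {25} → COUNT(e.id)=1
  2: ids {4, 6, 8, 10, 13, 22, 28} → COUNT(e.id)=7
  3: ids {12, 26, 36, 37} → COUNT(e.id)=4
  4: ids {—} → COUNT(e.id)=0
  5: ids {—} → COUNT(e.id)=0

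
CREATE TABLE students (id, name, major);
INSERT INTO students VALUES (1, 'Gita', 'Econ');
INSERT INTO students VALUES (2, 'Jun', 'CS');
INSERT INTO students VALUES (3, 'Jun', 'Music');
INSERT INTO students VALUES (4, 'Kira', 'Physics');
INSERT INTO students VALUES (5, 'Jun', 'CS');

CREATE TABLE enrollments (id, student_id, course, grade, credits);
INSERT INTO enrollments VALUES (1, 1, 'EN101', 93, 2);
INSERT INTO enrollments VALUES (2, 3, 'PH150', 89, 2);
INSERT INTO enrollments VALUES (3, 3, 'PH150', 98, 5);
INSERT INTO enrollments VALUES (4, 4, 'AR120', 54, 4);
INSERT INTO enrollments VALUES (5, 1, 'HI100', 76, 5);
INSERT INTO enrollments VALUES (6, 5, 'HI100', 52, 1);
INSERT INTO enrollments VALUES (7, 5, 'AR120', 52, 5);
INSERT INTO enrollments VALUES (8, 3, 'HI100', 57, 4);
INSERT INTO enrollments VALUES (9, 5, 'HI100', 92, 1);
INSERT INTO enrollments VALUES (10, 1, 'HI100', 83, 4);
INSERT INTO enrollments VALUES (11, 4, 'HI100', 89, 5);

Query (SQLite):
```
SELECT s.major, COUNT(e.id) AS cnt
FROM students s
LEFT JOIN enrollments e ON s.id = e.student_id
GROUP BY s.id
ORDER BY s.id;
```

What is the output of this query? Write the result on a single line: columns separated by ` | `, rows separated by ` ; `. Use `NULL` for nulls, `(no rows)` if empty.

LEFT JOIN keeps every students row; unmatched ones get NULL for enrollments columns.
Group by students.id and compute COUNT(e.id). COUNT(col) of an all-NULL group is 0.
  1: ids {1, 5, 10} → COUNT(e.id)=3
  2: ids {—} → COUNT(e.id)=0
  3: ids {2, 3, 8} → COUNT(e.id)=3
  4: ids {4, 11} → COUNT(e.id)=2
  5: ids {6, 7, 9} → COUNT(e.id)=3

Econ | 3 ; CS | 0 ; Music | 3 ; Physics | 2 ; CS | 3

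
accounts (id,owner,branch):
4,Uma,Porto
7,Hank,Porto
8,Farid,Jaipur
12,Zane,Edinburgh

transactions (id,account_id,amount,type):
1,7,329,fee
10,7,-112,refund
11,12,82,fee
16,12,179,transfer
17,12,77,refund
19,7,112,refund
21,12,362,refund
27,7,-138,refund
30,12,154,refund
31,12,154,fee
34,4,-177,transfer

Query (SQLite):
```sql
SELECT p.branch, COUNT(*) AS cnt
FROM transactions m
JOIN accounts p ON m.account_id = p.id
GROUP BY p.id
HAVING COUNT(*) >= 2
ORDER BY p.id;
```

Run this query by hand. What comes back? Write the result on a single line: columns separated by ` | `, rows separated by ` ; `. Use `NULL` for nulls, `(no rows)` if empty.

Porto | 4 ; Edinburgh | 6

Join each transactions row to its accounts via account_id.
Group joined rows by accounts.id; compute COUNT(*) per group.
HAVING: keep groups with count ≥ 2.
  4: ids {34} → COUNT(*)=1
  7: ids {1, 10, 19, 27} → COUNT(*)=4
  12: ids {11, 16, 17, 21, 30, 31} → COUNT(*)=6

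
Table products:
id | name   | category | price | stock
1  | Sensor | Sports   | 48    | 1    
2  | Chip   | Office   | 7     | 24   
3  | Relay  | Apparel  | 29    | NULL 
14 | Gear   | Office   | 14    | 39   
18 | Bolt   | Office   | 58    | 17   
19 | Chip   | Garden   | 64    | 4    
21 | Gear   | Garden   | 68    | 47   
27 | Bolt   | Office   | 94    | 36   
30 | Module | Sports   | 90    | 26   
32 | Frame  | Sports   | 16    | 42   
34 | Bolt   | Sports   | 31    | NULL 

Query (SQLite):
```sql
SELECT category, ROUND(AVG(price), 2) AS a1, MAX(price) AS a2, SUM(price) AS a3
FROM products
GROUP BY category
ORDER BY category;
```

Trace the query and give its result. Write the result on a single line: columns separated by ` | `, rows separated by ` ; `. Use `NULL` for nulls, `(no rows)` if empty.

Apparel | 29 | 29 | 29 ; Garden | 66 | 68 | 132 ; Office | 43.25 | 94 | 173 ; Sports | 46.25 | 90 | 185

Group products by category.
Per group compute: ROUND(AVG(price), 2), MAX(price), SUM(price).
  Apparel: ids {3} → ROUND(AVG(price), 2)=29, MAX(price)=29, SUM(price)=29
  Garden: ids {19, 21} → ROUND(AVG(price), 2)=66, MAX(price)=68, SUM(price)=132
  Office: ids {2, 14, 18, 27} → ROUND(AVG(price), 2)=43.25, MAX(price)=94, SUM(price)=173
  Sports: ids {1, 30, 32, 34} → ROUND(AVG(price), 2)=46.25, MAX(price)=90, SUM(price)=185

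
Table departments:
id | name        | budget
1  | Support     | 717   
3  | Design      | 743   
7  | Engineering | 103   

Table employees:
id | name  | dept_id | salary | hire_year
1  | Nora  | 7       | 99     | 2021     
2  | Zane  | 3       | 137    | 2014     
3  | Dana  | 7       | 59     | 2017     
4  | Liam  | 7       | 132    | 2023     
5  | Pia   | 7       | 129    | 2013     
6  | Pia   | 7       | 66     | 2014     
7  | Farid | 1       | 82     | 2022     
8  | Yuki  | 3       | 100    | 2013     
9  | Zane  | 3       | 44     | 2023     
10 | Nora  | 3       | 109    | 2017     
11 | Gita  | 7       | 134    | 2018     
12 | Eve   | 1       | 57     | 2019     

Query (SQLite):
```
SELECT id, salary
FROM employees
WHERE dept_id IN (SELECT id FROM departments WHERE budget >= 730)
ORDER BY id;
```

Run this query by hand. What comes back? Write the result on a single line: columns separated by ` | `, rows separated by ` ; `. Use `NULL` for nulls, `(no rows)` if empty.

Inner query: departments.id where budget >= 730.
Outer: keep employees rows whose dept_id is in that set.
Inner query → {3}

2 | 137 ; 8 | 100 ; 9 | 44 ; 10 | 109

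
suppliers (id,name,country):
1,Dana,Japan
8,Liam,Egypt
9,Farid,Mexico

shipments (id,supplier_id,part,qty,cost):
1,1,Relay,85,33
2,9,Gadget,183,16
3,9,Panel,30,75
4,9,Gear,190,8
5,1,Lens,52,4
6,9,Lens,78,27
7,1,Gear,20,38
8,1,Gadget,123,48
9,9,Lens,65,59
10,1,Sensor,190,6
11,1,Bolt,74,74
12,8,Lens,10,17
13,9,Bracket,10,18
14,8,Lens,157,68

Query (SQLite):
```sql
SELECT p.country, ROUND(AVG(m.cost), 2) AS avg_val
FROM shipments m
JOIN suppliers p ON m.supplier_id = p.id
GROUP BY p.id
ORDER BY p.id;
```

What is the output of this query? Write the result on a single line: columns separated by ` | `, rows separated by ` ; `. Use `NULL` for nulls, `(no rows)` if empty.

Japan | 33.83 ; Egypt | 42.5 ; Mexico | 33.83

Join each shipments row to its suppliers via supplier_id.
Group joined rows by suppliers.id; compute ROUND(AVG(m.cost), 2) per group.
  1: ids {1, 5, 7, 8, 10, 11} → ROUND(AVG(m.cost), 2)=33.83
  8: ids {12, 14} → ROUND(AVG(m.cost), 2)=42.5
  9: ids {2, 3, 4, 6, 9, 13} → ROUND(AVG(m.cost), 2)=33.83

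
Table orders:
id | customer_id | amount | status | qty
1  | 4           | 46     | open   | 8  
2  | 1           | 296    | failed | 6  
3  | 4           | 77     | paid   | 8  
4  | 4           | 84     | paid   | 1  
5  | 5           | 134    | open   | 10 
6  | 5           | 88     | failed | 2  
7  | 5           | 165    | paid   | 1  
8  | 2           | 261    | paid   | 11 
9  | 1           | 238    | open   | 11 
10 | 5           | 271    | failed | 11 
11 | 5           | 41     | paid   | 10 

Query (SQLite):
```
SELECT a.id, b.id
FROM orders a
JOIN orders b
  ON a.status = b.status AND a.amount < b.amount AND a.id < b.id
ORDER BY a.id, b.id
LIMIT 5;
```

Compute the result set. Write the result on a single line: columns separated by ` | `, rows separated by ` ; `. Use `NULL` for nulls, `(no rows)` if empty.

1 | 5 ; 1 | 9 ; 3 | 4 ; 3 | 7 ; 3 | 8

Pairs (a,b) with same status, a.amount < b.amount, a.id < b.id.
status groups: failed:{2,6,10} open:{1,5,9} paid:{3,4,7,8,11}
Ordered by (a.id, b.id); first 5.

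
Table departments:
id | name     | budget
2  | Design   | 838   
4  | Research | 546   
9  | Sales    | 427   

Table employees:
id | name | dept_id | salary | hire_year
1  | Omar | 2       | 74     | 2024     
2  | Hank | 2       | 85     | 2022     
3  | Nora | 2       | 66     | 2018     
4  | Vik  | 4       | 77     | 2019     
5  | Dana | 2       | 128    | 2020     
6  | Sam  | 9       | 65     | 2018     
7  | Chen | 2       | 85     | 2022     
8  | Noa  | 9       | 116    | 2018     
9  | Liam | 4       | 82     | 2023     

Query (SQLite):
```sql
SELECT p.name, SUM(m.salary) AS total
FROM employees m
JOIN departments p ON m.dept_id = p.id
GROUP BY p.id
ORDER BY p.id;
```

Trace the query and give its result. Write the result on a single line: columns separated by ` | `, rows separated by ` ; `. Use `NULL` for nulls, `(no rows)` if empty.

Join each employees row to its departments via dept_id.
Group joined rows by departments.id; compute SUM(m.salary) per group.
  2: ids {1, 2, 3, 5, 7} → SUM(m.salary)=438
  4: ids {4, 9} → SUM(m.salary)=159
  9: ids {6, 8} → SUM(m.salary)=181

Design | 438 ; Research | 159 ; Sales | 181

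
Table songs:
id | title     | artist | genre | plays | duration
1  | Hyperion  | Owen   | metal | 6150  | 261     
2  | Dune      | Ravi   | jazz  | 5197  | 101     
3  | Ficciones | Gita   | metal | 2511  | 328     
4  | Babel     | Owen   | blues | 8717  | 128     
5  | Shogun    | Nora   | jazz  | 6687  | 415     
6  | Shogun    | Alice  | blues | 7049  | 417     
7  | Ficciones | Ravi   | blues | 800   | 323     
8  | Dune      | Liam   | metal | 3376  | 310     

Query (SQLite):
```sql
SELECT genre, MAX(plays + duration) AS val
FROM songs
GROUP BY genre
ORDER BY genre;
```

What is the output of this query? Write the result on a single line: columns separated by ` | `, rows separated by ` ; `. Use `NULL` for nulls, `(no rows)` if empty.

blues | 8845 ; jazz | 7102 ; metal | 6411

For each row compute plays + duration.
Group by genre; take MAX of the expression per group.
  blues: ids {4, 6, 7} → MAX(plays + duration)=8845
  jazz: ids {2, 5} → MAX(plays + duration)=7102
  metal: ids {1, 3, 8} → MAX(plays + duration)=6411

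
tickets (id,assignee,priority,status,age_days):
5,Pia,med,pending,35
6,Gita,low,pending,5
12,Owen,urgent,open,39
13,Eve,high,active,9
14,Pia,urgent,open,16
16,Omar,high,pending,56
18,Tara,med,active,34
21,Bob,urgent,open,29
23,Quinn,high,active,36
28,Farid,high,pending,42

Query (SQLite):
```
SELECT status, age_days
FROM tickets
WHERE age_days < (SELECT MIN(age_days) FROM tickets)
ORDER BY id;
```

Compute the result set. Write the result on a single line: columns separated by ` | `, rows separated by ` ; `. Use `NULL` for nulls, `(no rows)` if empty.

(no rows)

Scalar subquery: MIN(age_days) over all tickets rows = 5.
Keep rows where age_days < that value.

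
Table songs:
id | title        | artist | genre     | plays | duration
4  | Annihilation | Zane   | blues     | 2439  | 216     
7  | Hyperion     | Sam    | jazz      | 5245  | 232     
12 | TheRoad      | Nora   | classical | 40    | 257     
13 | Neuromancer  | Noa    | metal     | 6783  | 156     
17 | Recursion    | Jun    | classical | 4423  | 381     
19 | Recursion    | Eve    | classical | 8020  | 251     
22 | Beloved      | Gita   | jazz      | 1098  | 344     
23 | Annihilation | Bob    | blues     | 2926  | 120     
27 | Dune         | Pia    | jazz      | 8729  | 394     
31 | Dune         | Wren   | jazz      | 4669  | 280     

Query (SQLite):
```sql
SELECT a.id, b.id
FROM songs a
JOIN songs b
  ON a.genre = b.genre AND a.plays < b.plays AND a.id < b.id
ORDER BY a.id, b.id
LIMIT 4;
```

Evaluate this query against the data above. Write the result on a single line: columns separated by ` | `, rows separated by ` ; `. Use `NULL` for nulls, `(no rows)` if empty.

Pairs (a,b) with same genre, a.plays < b.plays, a.id < b.id.
genre groups: blues:{4,23} classical:{12,17,19} jazz:{7,22,27,31} metal:{13}
Ordered by (a.id, b.id); first 4.

4 | 23 ; 7 | 27 ; 12 | 17 ; 12 | 19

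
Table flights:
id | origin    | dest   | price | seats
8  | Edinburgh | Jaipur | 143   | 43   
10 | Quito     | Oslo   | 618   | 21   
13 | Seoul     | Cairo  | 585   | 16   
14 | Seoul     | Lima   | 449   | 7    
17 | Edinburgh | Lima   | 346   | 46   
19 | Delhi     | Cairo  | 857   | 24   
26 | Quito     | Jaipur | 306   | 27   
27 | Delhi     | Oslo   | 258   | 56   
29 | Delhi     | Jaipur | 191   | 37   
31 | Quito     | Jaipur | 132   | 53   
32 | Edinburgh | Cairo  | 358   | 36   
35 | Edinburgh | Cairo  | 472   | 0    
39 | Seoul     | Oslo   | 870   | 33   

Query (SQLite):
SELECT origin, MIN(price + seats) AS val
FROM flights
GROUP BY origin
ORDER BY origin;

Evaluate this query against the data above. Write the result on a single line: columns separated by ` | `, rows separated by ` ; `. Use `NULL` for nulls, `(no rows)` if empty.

For each row compute price + seats.
Group by origin; take MIN of the expression per group.
  Delhi: ids {19, 27, 29} → MIN(price + seats)=228
  Edinburgh: ids {8, 17, 32, 35} → MIN(price + seats)=186
  Quito: ids {10, 26, 31} → MIN(price + seats)=185
  Seoul: ids {13, 14, 39} → MIN(price + seats)=456

Delhi | 228 ; Edinburgh | 186 ; Quito | 185 ; Seoul | 456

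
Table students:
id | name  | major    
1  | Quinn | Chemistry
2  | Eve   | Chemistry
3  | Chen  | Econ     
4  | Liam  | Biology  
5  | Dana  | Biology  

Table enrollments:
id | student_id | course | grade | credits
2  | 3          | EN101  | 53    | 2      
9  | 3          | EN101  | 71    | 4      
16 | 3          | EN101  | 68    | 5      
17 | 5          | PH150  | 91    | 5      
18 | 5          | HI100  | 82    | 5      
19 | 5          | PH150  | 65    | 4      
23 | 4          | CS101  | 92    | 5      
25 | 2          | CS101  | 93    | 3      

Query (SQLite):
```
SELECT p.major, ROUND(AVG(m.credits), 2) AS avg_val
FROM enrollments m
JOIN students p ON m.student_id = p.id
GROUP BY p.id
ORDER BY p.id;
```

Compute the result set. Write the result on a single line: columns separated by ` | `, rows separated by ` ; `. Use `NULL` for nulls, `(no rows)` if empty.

Chemistry | 3 ; Econ | 3.67 ; Biology | 5 ; Biology | 4.67

Join each enrollments row to its students via student_id.
Group joined rows by students.id; compute ROUND(AVG(m.credits), 2) per group.
  2: ids {25} → ROUND(AVG(m.credits), 2)=3
  3: ids {2, 9, 16} → ROUND(AVG(m.credits), 2)=3.67
  4: ids {23} → ROUND(AVG(m.credits), 2)=5
  5: ids {17, 18, 19} → ROUND(AVG(m.credits), 2)=4.67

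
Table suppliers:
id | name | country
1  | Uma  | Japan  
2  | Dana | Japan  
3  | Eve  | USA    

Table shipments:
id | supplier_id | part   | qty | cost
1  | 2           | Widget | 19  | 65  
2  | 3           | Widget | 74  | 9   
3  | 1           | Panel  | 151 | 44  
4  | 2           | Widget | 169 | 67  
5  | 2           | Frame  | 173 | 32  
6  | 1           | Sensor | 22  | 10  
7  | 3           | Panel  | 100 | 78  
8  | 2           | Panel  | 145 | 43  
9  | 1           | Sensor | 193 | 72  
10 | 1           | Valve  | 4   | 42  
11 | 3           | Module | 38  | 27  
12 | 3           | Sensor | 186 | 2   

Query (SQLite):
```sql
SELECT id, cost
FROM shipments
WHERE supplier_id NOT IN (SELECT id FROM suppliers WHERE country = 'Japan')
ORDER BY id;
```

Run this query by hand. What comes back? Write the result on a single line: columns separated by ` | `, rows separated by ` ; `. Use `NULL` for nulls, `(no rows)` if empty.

2 | 9 ; 7 | 78 ; 11 | 27 ; 12 | 2

Inner query: suppliers.id where country = 'Japan'.
Outer: keep shipments rows whose supplier_id is not in that set.
Inner query → {1, 2}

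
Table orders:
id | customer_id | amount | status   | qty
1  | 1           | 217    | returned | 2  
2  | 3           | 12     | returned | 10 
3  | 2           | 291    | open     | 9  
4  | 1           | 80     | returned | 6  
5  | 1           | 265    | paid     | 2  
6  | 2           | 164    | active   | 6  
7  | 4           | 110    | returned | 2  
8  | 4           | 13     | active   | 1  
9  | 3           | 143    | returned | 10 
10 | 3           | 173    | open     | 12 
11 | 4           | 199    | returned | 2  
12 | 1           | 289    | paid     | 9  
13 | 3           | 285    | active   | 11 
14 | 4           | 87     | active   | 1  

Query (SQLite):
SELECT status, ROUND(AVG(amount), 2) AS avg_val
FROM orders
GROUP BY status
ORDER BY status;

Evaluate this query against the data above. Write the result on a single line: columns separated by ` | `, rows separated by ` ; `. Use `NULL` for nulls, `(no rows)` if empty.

active | 137.25 ; open | 232 ; paid | 277 ; returned | 126.83

Partition orders by status; compute ROUND(AVG(amount), 2) within each group.
  active: ids {6, 8, 13, 14} → ROUND(AVG(amount), 2)=137.25
  open: ids {3, 10} → ROUND(AVG(amount), 2)=232
  paid: ids {5, 12} → ROUND(AVG(amount), 2)=277
  returned: ids {1, 2, 4, 7, 9, 11} → ROUND(AVG(amount), 2)=126.83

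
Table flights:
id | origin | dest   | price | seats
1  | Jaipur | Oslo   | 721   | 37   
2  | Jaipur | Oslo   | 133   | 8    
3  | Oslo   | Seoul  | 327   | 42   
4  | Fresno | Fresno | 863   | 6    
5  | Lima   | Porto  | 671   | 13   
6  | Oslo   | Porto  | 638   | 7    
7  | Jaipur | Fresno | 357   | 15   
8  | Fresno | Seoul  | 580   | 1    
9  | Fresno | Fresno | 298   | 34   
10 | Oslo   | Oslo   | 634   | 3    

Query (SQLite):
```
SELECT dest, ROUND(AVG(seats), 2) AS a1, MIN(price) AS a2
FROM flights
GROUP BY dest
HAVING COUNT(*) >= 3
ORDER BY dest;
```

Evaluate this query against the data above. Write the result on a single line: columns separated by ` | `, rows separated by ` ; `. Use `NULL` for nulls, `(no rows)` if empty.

Fresno | 18.33 | 298 ; Oslo | 16 | 133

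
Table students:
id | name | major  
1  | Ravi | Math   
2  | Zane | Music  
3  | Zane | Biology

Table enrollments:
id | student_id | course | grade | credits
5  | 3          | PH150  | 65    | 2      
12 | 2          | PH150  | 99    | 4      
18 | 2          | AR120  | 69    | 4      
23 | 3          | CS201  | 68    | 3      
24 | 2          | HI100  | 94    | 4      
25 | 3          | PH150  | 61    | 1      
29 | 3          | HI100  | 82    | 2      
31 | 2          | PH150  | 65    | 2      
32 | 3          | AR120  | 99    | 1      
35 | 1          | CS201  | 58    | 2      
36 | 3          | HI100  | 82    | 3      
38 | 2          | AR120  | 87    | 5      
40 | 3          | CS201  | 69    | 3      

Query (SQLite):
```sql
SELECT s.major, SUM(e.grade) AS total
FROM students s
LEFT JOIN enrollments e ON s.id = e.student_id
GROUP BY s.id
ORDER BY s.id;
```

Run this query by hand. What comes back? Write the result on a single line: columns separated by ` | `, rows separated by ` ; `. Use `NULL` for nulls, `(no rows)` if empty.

Math | 58 ; Music | 414 ; Biology | 526

LEFT JOIN keeps every students row; unmatched ones get NULL for enrollments columns.
Group by students.id and compute SUM(e.grade). SUM over an all-NULL group is NULL.
  1: ids {35} → SUM(e.grade)=58
  2: ids {12, 18, 24, 31, 38} → SUM(e.grade)=414
  3: ids {5, 23, 25, 29, 32, 36, 40} → SUM(e.grade)=526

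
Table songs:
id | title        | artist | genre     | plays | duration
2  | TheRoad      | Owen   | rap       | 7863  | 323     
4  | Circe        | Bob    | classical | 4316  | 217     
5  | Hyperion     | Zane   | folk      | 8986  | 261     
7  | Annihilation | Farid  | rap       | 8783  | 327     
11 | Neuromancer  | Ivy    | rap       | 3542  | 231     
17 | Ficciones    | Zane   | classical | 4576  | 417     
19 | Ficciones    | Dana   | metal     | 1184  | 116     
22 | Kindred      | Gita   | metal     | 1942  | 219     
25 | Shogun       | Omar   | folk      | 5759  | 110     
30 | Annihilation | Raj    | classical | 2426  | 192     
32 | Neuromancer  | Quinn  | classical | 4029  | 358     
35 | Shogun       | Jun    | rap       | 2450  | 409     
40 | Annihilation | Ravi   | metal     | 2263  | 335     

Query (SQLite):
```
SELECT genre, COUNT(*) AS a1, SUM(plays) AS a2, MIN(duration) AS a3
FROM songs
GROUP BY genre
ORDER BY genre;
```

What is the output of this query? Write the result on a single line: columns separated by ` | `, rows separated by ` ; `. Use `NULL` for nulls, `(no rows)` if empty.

classical | 4 | 15347 | 192 ; folk | 2 | 14745 | 110 ; metal | 3 | 5389 | 116 ; rap | 4 | 22638 | 231

Group songs by genre.
Per group compute: COUNT(*), SUM(plays), MIN(duration).
  classical: ids {4, 17, 30, 32} → COUNT(*)=4, SUM(plays)=15347, MIN(duration)=192
  folk: ids {5, 25} → COUNT(*)=2, SUM(plays)=14745, MIN(duration)=110
  metal: ids {19, 22, 40} → COUNT(*)=3, SUM(plays)=5389, MIN(duration)=116
  rap: ids {2, 7, 11, 35} → COUNT(*)=4, SUM(plays)=22638, MIN(duration)=231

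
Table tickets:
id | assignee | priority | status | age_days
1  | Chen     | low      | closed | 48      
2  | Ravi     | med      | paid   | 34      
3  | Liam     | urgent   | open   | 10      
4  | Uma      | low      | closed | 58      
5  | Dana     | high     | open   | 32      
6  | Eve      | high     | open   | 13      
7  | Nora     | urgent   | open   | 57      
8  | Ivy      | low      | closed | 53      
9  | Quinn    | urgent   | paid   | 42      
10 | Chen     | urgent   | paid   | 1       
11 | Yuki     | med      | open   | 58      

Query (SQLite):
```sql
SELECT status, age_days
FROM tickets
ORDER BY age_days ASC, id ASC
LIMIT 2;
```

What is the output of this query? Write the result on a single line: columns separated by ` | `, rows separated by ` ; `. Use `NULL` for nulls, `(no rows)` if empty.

Sort by age_days asc, tiebreak id asc: (1, id=10), (10, id=3), (13, id=6), (32, id=5), (34, id=2) …. Take first 2.

paid | 1 ; open | 10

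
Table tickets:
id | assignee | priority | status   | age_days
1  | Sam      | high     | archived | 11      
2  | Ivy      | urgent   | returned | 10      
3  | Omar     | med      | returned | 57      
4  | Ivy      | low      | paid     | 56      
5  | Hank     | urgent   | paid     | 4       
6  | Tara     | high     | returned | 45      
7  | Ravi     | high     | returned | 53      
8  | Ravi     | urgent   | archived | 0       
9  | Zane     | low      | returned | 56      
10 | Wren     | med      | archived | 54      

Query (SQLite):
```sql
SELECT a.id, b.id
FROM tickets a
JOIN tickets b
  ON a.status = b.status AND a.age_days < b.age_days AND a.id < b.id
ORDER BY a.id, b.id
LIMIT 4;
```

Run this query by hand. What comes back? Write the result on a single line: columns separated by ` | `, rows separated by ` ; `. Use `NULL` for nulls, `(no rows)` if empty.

1 | 10 ; 2 | 3 ; 2 | 6 ; 2 | 7

Pairs (a,b) with same status, a.age_days < b.age_days, a.id < b.id.
status groups: archived:{1,8,10} paid:{4,5} returned:{2,3,6,7,9}
Ordered by (a.id, b.id); first 4.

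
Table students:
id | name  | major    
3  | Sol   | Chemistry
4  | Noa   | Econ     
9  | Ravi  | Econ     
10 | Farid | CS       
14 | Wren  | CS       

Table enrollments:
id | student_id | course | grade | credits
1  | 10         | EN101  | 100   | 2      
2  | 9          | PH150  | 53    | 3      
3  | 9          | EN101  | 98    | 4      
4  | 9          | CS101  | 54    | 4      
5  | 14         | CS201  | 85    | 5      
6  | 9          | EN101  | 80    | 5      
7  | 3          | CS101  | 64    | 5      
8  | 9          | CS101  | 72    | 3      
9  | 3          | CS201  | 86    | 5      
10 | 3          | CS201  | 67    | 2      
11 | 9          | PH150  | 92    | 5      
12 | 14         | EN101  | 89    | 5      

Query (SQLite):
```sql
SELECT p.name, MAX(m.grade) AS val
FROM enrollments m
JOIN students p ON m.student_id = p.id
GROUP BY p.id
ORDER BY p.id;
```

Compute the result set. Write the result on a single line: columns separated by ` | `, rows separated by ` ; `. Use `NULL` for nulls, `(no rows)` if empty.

Sol | 86 ; Ravi | 98 ; Farid | 100 ; Wren | 89

Join each enrollments row to its students via student_id.
Group joined rows by students.id; compute MAX(m.grade) per group.
  3: ids {7, 9, 10} → MAX(m.grade)=86
  9: ids {2, 3, 4, 6, 8, 11} → MAX(m.grade)=98
  10: ids {1} → MAX(m.grade)=100
  14: ids {5, 12} → MAX(m.grade)=89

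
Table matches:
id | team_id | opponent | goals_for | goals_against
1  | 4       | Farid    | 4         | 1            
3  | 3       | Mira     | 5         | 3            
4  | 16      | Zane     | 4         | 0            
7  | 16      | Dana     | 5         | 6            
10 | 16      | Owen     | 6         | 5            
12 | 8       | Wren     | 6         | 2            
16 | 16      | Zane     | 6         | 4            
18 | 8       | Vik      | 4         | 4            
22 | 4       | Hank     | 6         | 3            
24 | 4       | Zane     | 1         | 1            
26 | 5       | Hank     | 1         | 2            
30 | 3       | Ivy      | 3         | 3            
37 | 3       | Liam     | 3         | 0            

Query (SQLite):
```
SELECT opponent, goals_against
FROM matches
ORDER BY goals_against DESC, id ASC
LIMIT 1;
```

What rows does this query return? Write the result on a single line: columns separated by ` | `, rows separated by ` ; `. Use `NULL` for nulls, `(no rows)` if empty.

Sort by goals_against desc, tiebreak id asc: (6, id=7), (5, id=10), (4, id=16), (4, id=18) …. Take first 1.

Dana | 6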